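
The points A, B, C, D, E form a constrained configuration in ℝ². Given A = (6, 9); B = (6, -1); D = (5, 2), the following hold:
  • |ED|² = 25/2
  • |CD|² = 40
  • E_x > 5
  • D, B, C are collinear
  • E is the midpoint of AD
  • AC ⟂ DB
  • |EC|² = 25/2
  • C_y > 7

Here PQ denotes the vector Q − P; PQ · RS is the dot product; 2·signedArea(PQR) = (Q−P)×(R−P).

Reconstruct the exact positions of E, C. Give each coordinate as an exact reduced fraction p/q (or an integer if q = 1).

1. E_x = 11/2  [E is the midpoint of AD]
2. E_y = 11/2  [E is the midpoint of AD]
   → E = (11/2, 11/2)
3. C_x = 3  [D, B, C are collinear ∩ AC ⟂ DB]
4. C_y = 8  [D, B, C are collinear ∩ AC ⟂ DB]
   → C = (3, 8)

C = (3, 8)
E = (11/2, 11/2)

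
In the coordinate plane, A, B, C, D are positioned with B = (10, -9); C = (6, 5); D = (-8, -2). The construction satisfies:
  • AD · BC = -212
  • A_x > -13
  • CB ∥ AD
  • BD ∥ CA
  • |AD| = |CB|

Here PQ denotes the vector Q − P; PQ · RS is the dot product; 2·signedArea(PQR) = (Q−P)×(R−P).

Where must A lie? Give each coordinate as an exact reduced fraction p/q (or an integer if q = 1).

1. A_x = -12  [CB ∥ AD ∩ BD ∥ CA]
2. A_y = 12  [CB ∥ AD ∩ BD ∥ CA]
   → A = (-12, 12)

A = (-12, 12)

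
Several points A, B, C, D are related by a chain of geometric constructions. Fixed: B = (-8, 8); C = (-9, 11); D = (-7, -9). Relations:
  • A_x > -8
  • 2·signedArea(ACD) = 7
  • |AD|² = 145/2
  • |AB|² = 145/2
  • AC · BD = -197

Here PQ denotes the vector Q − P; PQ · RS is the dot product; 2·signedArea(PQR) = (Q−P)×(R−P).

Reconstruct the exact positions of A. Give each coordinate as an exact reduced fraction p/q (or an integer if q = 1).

A = (-15/2, -1/2)

1. A_x = -15/2  [2·signedArea(ACD) = 7 ∩ AC · BD = -197]
2. A_y = -1/2  [2·signedArea(ACD) = 7 ∩ AC · BD = -197]
   → A = (-15/2, -1/2)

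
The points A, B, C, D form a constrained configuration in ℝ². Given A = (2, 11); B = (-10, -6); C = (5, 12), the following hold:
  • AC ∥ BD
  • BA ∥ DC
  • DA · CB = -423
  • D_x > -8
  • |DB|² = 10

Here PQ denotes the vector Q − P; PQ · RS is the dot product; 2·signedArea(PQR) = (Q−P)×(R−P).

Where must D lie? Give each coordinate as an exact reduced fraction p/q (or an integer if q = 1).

D = (-7, -5)

1. D_x = -7  [BA ∥ DC ∩ AC ∥ BD]
2. D_y = -5  [BA ∥ DC ∩ AC ∥ BD]
   → D = (-7, -5)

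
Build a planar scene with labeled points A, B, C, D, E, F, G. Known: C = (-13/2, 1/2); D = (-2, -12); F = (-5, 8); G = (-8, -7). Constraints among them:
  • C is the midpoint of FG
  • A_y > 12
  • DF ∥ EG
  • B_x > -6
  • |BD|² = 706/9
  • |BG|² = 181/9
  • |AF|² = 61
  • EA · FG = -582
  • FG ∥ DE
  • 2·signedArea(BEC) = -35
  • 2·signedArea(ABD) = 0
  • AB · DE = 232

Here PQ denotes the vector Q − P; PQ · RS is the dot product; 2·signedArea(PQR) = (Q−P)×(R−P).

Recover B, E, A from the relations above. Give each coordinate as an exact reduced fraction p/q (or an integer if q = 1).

1. E_x = -5  [DF ∥ EG ∩ FG ∥ DE]
2. E_y = -27  [DF ∥ EG ∩ FG ∥ DE]
   → E = (-5, -27)
3. A_x = -11  [line -3·x + -15·y + 162 = 0 ∩ |AF|² = 61]
4. A_y = 13  [line -3·x + -15·y + 162 = 0 ∩ |AF|² = 61]
   → A = (-11, 13)
5. B_x = -5  [2·signedArea(BEC) = -35 ∩ 2·signedArea(ABD) = 0]
6. B_y = -11/3  [2·signedArea(BEC) = -35 ∩ 2·signedArea(ABD) = 0]
   → B = (-5, -11/3)

A = (-11, 13)
B = (-5, -11/3)
E = (-5, -27)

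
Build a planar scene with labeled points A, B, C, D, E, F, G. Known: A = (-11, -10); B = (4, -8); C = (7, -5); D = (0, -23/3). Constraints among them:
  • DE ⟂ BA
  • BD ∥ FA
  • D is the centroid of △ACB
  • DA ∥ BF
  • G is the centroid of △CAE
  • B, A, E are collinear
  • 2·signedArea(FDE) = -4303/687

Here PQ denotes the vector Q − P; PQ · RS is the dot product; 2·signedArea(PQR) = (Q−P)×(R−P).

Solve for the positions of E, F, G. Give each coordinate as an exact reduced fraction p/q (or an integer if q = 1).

1. E_x = 26/229  [B, A, E are collinear ∩ DE ⟂ BA]
2. E_y = -5852/687  [B, A, E are collinear ∩ DE ⟂ BA]
   → E = (26/229, -5852/687)
3. F_x = -7  [BD ∥ FA ∩ DA ∥ BF]
4. F_y = -31/3  [BD ∥ FA ∩ DA ∥ BF]
   → F = (-7, -31/3)
5. G_x = -890/687  [G is the centroid of △CAE]
6. G_y = -16157/2061  [G is the centroid of △CAE]
   → G = (-890/687, -16157/2061)

E = (26/229, -5852/687)
F = (-7, -31/3)
G = (-890/687, -16157/2061)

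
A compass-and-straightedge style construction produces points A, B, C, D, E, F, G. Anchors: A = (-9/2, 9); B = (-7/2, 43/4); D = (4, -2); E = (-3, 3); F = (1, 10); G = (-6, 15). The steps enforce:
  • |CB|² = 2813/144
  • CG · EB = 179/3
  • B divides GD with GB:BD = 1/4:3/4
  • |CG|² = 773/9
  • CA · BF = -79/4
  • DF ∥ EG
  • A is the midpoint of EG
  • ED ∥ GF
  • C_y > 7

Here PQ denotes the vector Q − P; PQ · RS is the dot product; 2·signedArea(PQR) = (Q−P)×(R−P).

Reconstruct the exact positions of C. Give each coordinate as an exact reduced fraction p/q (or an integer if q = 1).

1. C_x = -1/3  [CG · EB = 179/3 ∩ CA · BF = -79/4]
2. C_y = 23/3  [CG · EB = 179/3 ∩ CA · BF = -79/4]
   → C = (-1/3, 23/3)

C = (-1/3, 23/3)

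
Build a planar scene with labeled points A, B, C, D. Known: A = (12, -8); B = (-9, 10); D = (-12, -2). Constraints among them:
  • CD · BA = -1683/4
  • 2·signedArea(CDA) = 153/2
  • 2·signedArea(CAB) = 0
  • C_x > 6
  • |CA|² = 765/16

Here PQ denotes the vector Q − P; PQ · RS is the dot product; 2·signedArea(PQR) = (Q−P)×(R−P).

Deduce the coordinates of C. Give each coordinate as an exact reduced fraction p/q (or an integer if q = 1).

1. C_x = 27/4  [2·signedArea(CAB) = 0 ∩ CD · BA = -1683/4]
2. C_y = -7/2  [2·signedArea(CAB) = 0 ∩ CD · BA = -1683/4]
   → C = (27/4, -7/2)

C = (27/4, -7/2)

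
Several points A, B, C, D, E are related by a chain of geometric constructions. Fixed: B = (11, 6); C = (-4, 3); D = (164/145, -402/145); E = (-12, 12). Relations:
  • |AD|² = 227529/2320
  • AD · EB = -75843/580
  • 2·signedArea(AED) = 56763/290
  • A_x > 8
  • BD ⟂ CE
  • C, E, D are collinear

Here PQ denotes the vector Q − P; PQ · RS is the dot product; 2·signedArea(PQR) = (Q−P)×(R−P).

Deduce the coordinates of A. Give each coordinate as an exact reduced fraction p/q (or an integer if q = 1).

A = (4949/580, 552/145)

1. A_x = 4949/580  [2·signedArea(AED) = 56763/290 ∩ AD · EB = -75843/580]
2. A_y = 552/145  [2·signedArea(AED) = 56763/290 ∩ AD · EB = -75843/580]
   → A = (4949/580, 552/145)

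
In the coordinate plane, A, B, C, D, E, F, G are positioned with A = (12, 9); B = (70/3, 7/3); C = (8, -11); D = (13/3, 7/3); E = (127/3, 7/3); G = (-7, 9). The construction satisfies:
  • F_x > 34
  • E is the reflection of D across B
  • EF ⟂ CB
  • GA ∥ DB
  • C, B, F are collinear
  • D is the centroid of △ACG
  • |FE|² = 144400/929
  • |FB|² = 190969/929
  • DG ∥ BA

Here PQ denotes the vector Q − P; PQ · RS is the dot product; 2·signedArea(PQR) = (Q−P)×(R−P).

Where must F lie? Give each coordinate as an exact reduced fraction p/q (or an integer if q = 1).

1. F_x = 95183/2787  [C, B, F are collinear ∩ EF ⟂ CB]
2. F_y = 32723/2787  [C, B, F are collinear ∩ EF ⟂ CB]
   → F = (95183/2787, 32723/2787)

F = (95183/2787, 32723/2787)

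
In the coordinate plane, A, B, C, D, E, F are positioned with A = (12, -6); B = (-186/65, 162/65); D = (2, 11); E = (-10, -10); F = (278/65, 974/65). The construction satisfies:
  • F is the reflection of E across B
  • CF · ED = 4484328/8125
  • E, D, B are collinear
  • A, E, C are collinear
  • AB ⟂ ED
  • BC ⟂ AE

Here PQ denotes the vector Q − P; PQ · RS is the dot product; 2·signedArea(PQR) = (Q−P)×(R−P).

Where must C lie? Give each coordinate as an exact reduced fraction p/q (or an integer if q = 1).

1. C_x = -7242/8125  [A, E, C are collinear ∩ BC ⟂ AE]
2. C_y = -67794/8125  [A, E, C are collinear ∩ BC ⟂ AE]
   → C = (-7242/8125, -67794/8125)

C = (-7242/8125, -67794/8125)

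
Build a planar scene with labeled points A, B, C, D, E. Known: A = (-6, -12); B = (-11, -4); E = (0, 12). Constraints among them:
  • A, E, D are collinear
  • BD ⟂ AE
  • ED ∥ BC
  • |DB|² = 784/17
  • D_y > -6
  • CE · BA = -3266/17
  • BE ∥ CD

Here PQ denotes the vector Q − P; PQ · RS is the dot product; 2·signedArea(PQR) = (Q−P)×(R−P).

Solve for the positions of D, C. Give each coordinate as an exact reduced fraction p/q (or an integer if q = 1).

C = (-262/17, -368/17)
D = (-75/17, -96/17)

1. D_x = -75/17  [A, E, D are collinear ∩ BD ⟂ AE]
2. D_y = -96/17  [A, E, D are collinear ∩ BD ⟂ AE]
   → D = (-75/17, -96/17)
3. C_x = -262/17  [BE ∥ CD ∩ ED ∥ BC]
4. C_y = -368/17  [BE ∥ CD ∩ ED ∥ BC]
   → C = (-262/17, -368/17)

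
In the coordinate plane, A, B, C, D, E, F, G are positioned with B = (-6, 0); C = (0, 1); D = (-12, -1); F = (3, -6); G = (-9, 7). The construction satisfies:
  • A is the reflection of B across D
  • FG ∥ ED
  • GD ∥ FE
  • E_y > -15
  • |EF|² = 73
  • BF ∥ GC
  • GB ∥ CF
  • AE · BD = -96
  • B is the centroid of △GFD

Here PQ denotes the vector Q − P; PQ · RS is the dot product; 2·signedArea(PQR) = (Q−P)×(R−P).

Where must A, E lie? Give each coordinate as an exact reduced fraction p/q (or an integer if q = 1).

1. A_x = -18  [A is the reflection of B across D]
2. A_y = -2  [A is the reflection of B across D]
   → A = (-18, -2)
3. E_x = 0  [FG ∥ ED ∩ GD ∥ FE]
4. E_y = -14  [FG ∥ ED ∩ GD ∥ FE]
   → E = (0, -14)

A = (-18, -2)
E = (0, -14)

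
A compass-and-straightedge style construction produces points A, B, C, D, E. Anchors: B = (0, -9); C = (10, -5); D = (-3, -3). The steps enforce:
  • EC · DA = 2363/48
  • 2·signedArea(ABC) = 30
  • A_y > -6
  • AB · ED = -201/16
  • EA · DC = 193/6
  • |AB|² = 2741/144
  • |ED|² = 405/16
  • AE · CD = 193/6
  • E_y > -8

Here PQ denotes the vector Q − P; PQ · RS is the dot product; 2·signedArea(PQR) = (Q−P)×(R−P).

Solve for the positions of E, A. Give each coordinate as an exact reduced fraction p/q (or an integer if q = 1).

A = (25/12, -31/6)
E = (-3/4, -15/2)

1. A_x = 25/12  [line -4·x + 10·y + 60 = 0 ∩ |AB|² = 2741/144]
2. A_y = -31/6  [line -4·x + 10·y + 60 = 0 ∩ |AB|² = 2741/144]
   → A = (25/12, -31/6)
3. E_x = -3/4  [EA · DC = 193/6 ∩ AB · ED = -201/16]
4. E_y = -15/2  [EA · DC = 193/6 ∩ AB · ED = -201/16]
   → E = (-3/4, -15/2)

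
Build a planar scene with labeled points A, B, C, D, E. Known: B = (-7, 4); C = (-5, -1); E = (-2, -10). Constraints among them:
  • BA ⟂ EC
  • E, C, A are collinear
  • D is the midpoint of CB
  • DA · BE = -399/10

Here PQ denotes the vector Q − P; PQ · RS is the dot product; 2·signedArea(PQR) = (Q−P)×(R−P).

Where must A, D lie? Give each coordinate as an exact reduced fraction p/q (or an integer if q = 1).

A = (-67/10, 41/10)
D = (-6, 3/2)

1. A_x = -67/10  [E, C, A are collinear ∩ BA ⟂ EC]
2. A_y = 41/10  [E, C, A are collinear ∩ BA ⟂ EC]
   → A = (-67/10, 41/10)
3. D_x = -6  [D is the midpoint of CB]
4. D_y = 3/2  [D is the midpoint of CB]
   → D = (-6, 3/2)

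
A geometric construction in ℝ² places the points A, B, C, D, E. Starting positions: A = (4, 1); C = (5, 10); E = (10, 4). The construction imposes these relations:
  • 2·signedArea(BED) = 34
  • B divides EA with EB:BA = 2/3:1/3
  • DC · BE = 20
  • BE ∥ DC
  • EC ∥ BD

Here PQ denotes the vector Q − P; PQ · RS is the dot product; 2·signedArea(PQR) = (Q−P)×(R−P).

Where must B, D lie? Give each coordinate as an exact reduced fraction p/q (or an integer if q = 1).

1. B_x = 6  [B divides EA with EB:BA = 2/3:1/3]
2. B_y = 2  [B divides EA with EB:BA = 2/3:1/3]
   → B = (6, 2)
3. D_x = 1  [BE ∥ DC ∩ EC ∥ BD]
4. D_y = 8  [BE ∥ DC ∩ EC ∥ BD]
   → D = (1, 8)

B = (6, 2)
D = (1, 8)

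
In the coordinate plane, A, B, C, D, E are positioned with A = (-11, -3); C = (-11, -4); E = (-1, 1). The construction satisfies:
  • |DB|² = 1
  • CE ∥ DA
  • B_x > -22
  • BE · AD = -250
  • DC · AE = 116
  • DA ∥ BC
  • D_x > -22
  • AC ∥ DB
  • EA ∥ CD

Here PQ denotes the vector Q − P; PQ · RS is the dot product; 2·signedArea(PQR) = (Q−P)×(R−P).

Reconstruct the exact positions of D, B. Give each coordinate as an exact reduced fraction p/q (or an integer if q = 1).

1. D_x = -21  [CE ∥ DA ∩ EA ∥ CD]
2. D_y = -8  [CE ∥ DA ∩ EA ∥ CD]
   → D = (-21, -8)
3. B_x = -21  [DA ∥ BC ∩ AC ∥ DB]
4. B_y = -9  [DA ∥ BC ∩ AC ∥ DB]
   → B = (-21, -9)

B = (-21, -9)
D = (-21, -8)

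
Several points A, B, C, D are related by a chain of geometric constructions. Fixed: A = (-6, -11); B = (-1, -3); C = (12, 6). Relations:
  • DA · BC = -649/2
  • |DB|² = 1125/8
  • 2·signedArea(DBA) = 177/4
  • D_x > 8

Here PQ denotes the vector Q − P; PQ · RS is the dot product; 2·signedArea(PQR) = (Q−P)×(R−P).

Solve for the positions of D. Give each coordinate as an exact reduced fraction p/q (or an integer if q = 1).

1. D_x = 35/4  [2·signedArea(DBA) = 177/4 ∩ DA · BC = -649/2]
2. D_y = 15/4  [2·signedArea(DBA) = 177/4 ∩ DA · BC = -649/2]
   → D = (35/4, 15/4)

D = (35/4, 15/4)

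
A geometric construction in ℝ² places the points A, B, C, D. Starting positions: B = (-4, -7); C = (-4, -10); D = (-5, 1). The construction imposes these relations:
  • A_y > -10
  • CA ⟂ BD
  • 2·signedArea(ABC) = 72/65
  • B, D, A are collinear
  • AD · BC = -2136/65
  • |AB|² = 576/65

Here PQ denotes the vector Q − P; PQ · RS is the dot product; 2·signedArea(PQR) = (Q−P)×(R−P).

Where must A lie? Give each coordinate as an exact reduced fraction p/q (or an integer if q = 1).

A = (-236/65, -647/65)

1. A_x = -236/65  [B, D, A are collinear ∩ CA ⟂ BD]
2. A_y = -647/65  [B, D, A are collinear ∩ CA ⟂ BD]
   → A = (-236/65, -647/65)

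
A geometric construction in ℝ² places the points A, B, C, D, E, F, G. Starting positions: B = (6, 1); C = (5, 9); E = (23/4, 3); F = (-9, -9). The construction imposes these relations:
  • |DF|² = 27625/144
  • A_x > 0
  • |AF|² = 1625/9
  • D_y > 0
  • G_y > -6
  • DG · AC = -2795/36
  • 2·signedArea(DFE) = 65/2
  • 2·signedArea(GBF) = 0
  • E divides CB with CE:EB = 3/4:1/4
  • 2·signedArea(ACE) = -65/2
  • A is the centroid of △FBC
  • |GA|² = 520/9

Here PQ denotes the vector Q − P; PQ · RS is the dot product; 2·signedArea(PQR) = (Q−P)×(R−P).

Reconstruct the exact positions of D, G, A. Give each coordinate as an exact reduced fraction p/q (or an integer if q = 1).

A = (2/3, 1/3)
D = (7/12, 1)
G = (-4, -17/3)

1. D_x = 7/12  [line -12·x + 59/4·y + -31/4 = 0 ∩ |DF|² = 27625/144]
2. D_y = 1  [line -12·x + 59/4·y + -31/4 = 0 ∩ |DF|² = 27625/144]
   → D = (7/12, 1)
3. A_x = 2/3  [A is the centroid of △FBC]
4. A_y = 1/3  [A is the centroid of △FBC]
   → A = (2/3, 1/3)
5. G_x = -4  [2·signedArea(GBF) = 0 ∩ DG · AC = -2795/36]
6. G_y = -17/3  [2·signedArea(GBF) = 0 ∩ DG · AC = -2795/36]
   → G = (-4, -17/3)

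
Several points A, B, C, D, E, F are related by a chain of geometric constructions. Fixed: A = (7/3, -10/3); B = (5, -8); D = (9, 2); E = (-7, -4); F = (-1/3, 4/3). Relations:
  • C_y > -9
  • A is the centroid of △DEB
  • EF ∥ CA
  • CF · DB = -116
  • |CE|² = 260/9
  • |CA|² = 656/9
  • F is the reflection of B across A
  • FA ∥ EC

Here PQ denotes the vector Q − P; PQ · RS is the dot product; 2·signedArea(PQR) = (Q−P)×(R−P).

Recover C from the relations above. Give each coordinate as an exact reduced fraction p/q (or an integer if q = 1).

C = (-13/3, -26/3)

1. C_x = -13/3  [EF ∥ CA ∩ FA ∥ EC]
2. C_y = -26/3  [EF ∥ CA ∩ FA ∥ EC]
   → C = (-13/3, -26/3)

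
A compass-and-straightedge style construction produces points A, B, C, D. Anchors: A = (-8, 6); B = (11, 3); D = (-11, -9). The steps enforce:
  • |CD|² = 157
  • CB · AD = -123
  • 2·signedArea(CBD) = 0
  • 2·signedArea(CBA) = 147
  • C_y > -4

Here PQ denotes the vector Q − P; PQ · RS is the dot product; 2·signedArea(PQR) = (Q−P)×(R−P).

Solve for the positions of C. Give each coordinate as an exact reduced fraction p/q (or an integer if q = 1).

C = (0, -3)

1. C_x = 0  [2·signedArea(CBD) = 0 ∩ CB · AD = -123]
2. C_y = -3  [2·signedArea(CBD) = 0 ∩ CB · AD = -123]
   → C = (0, -3)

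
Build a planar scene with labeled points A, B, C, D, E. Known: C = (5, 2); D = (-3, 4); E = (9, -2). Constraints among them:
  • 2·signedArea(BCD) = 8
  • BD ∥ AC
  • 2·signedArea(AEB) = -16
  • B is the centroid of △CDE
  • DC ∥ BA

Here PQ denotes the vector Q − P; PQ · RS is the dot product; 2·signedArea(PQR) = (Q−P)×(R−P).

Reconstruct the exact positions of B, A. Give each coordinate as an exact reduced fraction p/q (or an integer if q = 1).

A = (35/3, -2/3)
B = (11/3, 4/3)

1. B_x = 11/3  [B is the centroid of △CDE]
2. B_y = 4/3  [B is the centroid of △CDE]
   → B = (11/3, 4/3)
3. A_x = 35/3  [BD ∥ AC ∩ DC ∥ BA]
4. A_y = -2/3  [BD ∥ AC ∩ DC ∥ BA]
   → A = (35/3, -2/3)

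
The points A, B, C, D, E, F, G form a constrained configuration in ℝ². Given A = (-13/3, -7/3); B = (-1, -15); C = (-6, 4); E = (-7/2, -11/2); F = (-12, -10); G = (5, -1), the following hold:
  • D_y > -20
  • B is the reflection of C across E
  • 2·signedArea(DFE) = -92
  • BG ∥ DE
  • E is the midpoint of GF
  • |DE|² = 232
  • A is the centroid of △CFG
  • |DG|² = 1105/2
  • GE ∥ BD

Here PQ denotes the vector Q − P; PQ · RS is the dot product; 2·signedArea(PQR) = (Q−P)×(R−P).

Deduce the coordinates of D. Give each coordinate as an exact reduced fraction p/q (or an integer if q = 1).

1. D_x = -19/2  [BG ∥ DE ∩ GE ∥ BD]
2. D_y = -39/2  [BG ∥ DE ∩ GE ∥ BD]
   → D = (-19/2, -39/2)

D = (-19/2, -39/2)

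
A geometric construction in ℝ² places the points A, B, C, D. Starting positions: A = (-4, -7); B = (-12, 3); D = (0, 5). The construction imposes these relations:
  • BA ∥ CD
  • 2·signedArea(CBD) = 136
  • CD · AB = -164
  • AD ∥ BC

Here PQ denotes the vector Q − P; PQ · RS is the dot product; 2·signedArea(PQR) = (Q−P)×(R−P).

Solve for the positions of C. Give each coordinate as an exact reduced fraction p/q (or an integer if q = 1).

1. C_x = -8  [BA ∥ CD ∩ AD ∥ BC]
2. C_y = 15  [BA ∥ CD ∩ AD ∥ BC]
   → C = (-8, 15)

C = (-8, 15)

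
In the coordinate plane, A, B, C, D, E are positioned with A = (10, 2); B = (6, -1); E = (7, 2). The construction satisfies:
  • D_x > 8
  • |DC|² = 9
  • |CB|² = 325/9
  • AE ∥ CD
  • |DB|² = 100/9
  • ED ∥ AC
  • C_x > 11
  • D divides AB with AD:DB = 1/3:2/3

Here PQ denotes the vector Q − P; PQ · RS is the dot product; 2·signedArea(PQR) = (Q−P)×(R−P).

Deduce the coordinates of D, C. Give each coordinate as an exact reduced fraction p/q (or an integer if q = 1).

C = (35/3, 1)
D = (26/3, 1)

1. D_x = 26/3  [D divides AB with AD:DB = 1/3:2/3]
2. D_y = 1  [D divides AB with AD:DB = 1/3:2/3]
   → D = (26/3, 1)
3. C_x = 35/3  [AE ∥ CD ∩ ED ∥ AC]
4. C_y = 1  [AE ∥ CD ∩ ED ∥ AC]
   → C = (35/3, 1)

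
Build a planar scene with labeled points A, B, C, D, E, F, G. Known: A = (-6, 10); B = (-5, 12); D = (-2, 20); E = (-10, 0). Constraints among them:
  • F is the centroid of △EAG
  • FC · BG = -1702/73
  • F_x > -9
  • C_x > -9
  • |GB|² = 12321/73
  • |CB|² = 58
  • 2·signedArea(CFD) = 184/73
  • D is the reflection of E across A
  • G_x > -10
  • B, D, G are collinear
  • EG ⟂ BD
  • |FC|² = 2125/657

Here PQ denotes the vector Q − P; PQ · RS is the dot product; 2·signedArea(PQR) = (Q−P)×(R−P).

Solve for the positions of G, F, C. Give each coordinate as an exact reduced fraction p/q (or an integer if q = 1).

1. G_x = -698/73  [B, D, G are collinear ∩ EG ⟂ BD]
2. G_y = -12/73  [B, D, G are collinear ∩ EG ⟂ BD]
   → G = (-698/73, -12/73)
3. F_x = -622/73  [F is the centroid of △EAG]
4. F_y = 718/219  [F is the centroid of △EAG]
   → F = (-622/73, 718/219)
5. C_x = -8  [2·signedArea(CFD) = 184/73 ∩ FC · BG = -1702/73]
6. C_y = 5  [2·signedArea(CFD) = 184/73 ∩ FC · BG = -1702/73]
   → C = (-8, 5)

C = (-8, 5)
F = (-622/73, 718/219)
G = (-698/73, -12/73)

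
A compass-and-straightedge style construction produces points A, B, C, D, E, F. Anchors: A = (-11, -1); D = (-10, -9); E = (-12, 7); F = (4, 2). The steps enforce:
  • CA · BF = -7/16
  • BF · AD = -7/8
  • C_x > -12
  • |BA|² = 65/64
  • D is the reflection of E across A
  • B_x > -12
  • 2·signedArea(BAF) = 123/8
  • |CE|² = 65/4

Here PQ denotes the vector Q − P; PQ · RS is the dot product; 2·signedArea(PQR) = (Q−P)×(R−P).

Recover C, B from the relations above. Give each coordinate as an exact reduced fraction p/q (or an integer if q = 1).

B = (-89/8, 0)
C = (-23/2, 3)

1. B_x = -89/8  [2·signedArea(BAF) = 123/8 ∩ BF · AD = -7/8]
2. B_y = 0  [2·signedArea(BAF) = 123/8 ∩ BF · AD = -7/8]
   → B = (-89/8, 0)
3. C_x = -23/2  [line -121/8·x + -2·y + -2687/16 = 0 ∩ |CE|² = 65/4]
4. C_y = 3  [line -121/8·x + -2·y + -2687/16 = 0 ∩ |CE|² = 65/4]
   → C = (-23/2, 3)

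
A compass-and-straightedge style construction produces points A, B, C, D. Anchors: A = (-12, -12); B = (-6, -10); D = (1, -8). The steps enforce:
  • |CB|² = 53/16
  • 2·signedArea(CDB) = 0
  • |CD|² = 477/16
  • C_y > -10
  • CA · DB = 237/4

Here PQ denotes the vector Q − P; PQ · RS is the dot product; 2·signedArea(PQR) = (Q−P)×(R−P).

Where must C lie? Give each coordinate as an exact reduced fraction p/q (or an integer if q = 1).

1. C_x = -17/4  [2·signedArea(CDB) = 0 ∩ CA · DB = 237/4]
2. C_y = -19/2  [2·signedArea(CDB) = 0 ∩ CA · DB = 237/4]
   → C = (-17/4, -19/2)

C = (-17/4, -19/2)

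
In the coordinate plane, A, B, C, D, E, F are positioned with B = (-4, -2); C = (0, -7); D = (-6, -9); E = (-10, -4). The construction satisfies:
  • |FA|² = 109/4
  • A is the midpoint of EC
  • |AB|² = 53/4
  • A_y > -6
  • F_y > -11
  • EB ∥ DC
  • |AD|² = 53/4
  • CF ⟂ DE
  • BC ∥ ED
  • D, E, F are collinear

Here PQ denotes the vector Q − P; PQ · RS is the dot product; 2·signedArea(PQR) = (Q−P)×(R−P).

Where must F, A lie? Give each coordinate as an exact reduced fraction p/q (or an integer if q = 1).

1. F_x = -190/41  [D, E, F are collinear ∩ CF ⟂ DE]
2. F_y = -439/41  [D, E, F are collinear ∩ CF ⟂ DE]
   → F = (-190/41, -439/41)
3. A_x = -5  [A is the midpoint of EC]
4. A_y = -11/2  [A is the midpoint of EC]
   → A = (-5, -11/2)

A = (-5, -11/2)
F = (-190/41, -439/41)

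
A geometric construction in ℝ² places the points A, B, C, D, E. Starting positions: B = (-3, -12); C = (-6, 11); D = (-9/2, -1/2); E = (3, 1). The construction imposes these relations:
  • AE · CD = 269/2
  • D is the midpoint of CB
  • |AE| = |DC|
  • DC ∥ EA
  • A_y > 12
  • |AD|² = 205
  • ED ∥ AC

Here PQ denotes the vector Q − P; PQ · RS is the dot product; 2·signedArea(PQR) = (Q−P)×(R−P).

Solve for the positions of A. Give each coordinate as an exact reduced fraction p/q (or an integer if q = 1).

A = (3/2, 25/2)

1. A_x = 3/2  [ED ∥ AC ∩ DC ∥ EA]
2. A_y = 25/2  [ED ∥ AC ∩ DC ∥ EA]
   → A = (3/2, 25/2)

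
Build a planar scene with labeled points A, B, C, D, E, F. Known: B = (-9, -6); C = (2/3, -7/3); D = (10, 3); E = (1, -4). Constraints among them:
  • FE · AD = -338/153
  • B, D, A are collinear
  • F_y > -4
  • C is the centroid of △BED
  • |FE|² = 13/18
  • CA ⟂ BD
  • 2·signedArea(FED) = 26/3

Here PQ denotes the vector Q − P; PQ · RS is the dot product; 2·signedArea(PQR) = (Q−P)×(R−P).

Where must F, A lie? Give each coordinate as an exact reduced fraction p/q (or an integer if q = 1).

A = (16/51, -27/17)
F = (5/6, -19/6)

1. A_x = 16/51  [B, D, A are collinear ∩ CA ⟂ BD]
2. A_y = -27/17  [B, D, A are collinear ∩ CA ⟂ BD]
   → A = (16/51, -27/17)
3. F_x = 5/6  [FE · AD = -338/153 ∩ 2·signedArea(FED) = 26/3]
4. F_y = -19/6  [FE · AD = -338/153 ∩ 2·signedArea(FED) = 26/3]
   → F = (5/6, -19/6)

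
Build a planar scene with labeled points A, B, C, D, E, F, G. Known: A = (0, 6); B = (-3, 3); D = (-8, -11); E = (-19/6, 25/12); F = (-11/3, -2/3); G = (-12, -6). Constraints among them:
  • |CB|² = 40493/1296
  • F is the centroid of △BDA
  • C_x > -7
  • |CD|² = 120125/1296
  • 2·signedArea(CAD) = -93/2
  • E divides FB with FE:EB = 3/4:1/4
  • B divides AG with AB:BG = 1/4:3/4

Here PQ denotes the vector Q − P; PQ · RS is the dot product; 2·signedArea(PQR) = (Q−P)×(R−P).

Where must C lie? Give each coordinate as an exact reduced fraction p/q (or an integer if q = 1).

1. C_x = -113/18  [line 17·x + -8·y + 189/2 = 0 ∩ |CD|² = 120125/1296]
2. C_y = -55/36  [line 17·x + -8·y + 189/2 = 0 ∩ |CD|² = 120125/1296]
   → C = (-113/18, -55/36)

C = (-113/18, -55/36)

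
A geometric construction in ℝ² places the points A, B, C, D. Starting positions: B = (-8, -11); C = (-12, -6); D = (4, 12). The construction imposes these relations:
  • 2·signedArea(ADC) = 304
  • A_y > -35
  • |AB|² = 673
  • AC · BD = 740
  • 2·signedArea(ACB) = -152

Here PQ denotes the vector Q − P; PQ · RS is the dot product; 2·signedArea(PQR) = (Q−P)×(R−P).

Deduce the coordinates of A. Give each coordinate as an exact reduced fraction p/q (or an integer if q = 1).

1. A_x = -20  [AC · BD = 740 ∩ 2·signedArea(ADC) = 304]
2. A_y = -34  [AC · BD = 740 ∩ 2·signedArea(ADC) = 304]
   → A = (-20, -34)

A = (-20, -34)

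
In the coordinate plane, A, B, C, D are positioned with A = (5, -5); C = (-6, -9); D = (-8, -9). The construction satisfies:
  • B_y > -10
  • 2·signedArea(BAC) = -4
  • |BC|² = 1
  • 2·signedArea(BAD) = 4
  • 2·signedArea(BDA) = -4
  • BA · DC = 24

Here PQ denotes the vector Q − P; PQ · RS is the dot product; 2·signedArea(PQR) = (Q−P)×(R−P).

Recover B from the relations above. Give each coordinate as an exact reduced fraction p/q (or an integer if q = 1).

B = (-7, -9)

1. B_x = -7  [2·signedArea(BDA) = -4 ∩ 2·signedArea(BAC) = -4]
2. B_y = -9  [2·signedArea(BDA) = -4 ∩ 2·signedArea(BAC) = -4]
   → B = (-7, -9)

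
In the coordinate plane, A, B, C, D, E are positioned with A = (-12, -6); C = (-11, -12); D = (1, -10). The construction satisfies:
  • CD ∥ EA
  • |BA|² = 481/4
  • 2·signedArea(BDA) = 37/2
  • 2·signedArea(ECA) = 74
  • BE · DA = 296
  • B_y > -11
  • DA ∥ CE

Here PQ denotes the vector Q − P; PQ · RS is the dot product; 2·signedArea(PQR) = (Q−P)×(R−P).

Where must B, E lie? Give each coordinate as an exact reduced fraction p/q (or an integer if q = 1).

1. E_x = -24  [CD ∥ EA ∩ DA ∥ CE]
2. E_y = -8  [CD ∥ EA ∩ DA ∥ CE]
   → E = (-24, -8)
3. B_x = -2  [2·signedArea(BDA) = 37/2 ∩ BE · DA = 296]
4. B_y = -21/2  [2·signedArea(BDA) = 37/2 ∩ BE · DA = 296]
   → B = (-2, -21/2)

B = (-2, -21/2)
E = (-24, -8)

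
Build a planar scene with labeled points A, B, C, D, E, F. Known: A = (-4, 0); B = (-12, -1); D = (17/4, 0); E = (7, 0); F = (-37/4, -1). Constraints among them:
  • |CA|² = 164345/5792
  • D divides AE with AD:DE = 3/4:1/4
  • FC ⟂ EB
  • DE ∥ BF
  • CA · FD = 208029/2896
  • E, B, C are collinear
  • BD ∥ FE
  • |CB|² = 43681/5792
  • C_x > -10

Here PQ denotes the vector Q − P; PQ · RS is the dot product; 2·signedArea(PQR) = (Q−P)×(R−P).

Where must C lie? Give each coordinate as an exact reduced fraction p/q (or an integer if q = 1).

1. C_x = -13405/1448  [E, B, C are collinear ∩ FC ⟂ EB]
2. C_y = -1239/1448  [E, B, C are collinear ∩ FC ⟂ EB]
   → C = (-13405/1448, -1239/1448)

C = (-13405/1448, -1239/1448)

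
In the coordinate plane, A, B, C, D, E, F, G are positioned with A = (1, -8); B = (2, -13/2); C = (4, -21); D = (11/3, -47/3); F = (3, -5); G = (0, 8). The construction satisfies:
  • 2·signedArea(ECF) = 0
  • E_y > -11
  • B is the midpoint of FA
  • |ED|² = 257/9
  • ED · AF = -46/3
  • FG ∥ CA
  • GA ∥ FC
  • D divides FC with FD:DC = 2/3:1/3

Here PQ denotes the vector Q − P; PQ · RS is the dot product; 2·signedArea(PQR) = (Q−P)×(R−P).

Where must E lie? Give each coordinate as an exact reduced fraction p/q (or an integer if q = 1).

1. E_x = 10/3  [2·signedArea(ECF) = 0 ∩ ED · AF = -46/3]
2. E_y = -31/3  [2·signedArea(ECF) = 0 ∩ ED · AF = -46/3]
   → E = (10/3, -31/3)

E = (10/3, -31/3)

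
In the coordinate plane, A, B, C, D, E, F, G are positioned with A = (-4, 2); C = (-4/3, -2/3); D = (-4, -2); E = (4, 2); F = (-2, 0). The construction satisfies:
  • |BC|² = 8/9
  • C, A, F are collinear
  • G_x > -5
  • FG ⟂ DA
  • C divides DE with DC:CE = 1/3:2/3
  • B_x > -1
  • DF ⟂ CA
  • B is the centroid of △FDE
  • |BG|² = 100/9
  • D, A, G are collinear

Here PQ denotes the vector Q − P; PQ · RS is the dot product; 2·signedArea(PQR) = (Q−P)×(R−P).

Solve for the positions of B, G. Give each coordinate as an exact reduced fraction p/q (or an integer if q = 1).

1. B_x = -2/3  [B is the centroid of △FDE]
2. B_y = 0  [B is the centroid of △FDE]
   → B = (-2/3, 0)
3. G_x = -4  [D, A, G are collinear ∩ FG ⟂ DA]
4. G_y = 0  [D, A, G are collinear ∩ FG ⟂ DA]
   → G = (-4, 0)

B = (-2/3, 0)
G = (-4, 0)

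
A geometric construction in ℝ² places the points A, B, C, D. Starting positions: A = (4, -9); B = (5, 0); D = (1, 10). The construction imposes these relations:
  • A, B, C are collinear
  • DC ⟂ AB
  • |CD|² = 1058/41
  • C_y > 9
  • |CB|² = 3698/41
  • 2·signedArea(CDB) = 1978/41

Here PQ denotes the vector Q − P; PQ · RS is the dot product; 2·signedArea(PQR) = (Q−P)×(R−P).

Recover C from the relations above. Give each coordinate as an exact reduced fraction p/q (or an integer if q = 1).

C = (248/41, 387/41)

1. C_x = 248/41  [A, B, C are collinear ∩ DC ⟂ AB]
2. C_y = 387/41  [A, B, C are collinear ∩ DC ⟂ AB]
   → C = (248/41, 387/41)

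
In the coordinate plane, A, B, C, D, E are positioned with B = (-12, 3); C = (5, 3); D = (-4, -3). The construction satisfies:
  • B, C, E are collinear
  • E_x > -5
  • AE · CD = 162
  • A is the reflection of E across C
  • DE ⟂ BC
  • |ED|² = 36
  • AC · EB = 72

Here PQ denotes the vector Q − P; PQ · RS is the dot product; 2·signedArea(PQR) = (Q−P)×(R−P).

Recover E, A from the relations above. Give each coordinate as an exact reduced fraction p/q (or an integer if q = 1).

1. E_x = -4  [B, C, E are collinear ∩ DE ⟂ BC]
2. E_y = 3  [B, C, E are collinear ∩ DE ⟂ BC]
   → E = (-4, 3)
3. A_x = 14  [A is the reflection of E across C]
4. A_y = 3  [A is the reflection of E across C]
   → A = (14, 3)

A = (14, 3)
E = (-4, 3)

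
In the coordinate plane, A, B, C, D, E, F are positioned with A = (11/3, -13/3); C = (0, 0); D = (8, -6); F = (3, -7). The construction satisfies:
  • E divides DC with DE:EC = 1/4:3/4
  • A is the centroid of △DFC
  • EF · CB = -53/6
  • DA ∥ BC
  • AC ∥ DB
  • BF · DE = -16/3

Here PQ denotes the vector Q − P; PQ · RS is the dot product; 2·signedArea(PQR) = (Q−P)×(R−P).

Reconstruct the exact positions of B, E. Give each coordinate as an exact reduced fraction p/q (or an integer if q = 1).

1. B_x = 13/3  [DA ∥ BC ∩ AC ∥ DB]
2. B_y = -5/3  [DA ∥ BC ∩ AC ∥ DB]
   → B = (13/3, -5/3)
3. E_x = 6  [E divides DC with DE:EC = 1/4:3/4]
4. E_y = -9/2  [E divides DC with DE:EC = 1/4:3/4]
   → E = (6, -9/2)

B = (13/3, -5/3)
E = (6, -9/2)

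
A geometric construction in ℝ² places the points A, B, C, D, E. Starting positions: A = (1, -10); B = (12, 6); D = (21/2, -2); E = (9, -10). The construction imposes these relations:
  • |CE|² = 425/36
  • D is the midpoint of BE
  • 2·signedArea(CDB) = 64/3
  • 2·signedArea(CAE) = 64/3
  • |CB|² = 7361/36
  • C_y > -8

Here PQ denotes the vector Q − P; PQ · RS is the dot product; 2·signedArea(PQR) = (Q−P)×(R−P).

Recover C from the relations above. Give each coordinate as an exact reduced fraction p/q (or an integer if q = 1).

C = (41/6, -22/3)

1. C_x = 41/6  [2·signedArea(CDB) = 64/3 ∩ 2·signedArea(CAE) = 64/3]
2. C_y = -22/3  [2·signedArea(CDB) = 64/3 ∩ 2·signedArea(CAE) = 64/3]
   → C = (41/6, -22/3)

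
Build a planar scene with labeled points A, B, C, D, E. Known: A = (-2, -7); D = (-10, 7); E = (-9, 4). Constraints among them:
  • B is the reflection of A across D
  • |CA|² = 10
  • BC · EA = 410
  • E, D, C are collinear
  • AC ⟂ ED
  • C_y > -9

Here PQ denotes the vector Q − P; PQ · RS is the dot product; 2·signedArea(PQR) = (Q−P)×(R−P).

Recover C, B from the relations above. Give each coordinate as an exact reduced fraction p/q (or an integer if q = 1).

B = (-18, 21)
C = (-5, -8)

1. C_x = -5  [E, D, C are collinear ∩ AC ⟂ ED]
2. C_y = -8  [E, D, C are collinear ∩ AC ⟂ ED]
   → C = (-5, -8)
3. B_x = -18  [B is the reflection of A across D]
4. B_y = 21  [B is the reflection of A across D]
   → B = (-18, 21)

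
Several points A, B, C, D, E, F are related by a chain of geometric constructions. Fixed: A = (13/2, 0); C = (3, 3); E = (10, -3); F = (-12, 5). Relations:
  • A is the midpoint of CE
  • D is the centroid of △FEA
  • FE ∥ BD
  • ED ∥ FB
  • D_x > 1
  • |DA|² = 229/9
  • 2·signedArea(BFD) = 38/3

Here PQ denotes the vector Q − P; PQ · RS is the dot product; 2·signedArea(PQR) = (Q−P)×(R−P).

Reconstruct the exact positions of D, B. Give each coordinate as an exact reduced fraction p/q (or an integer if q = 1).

B = (-41/2, 26/3)
D = (3/2, 2/3)

1. D_x = 3/2  [D is the centroid of △FEA]
2. D_y = 2/3  [D is the centroid of △FEA]
   → D = (3/2, 2/3)
3. B_x = -41/2  [FE ∥ BD ∩ ED ∥ FB]
4. B_y = 26/3  [FE ∥ BD ∩ ED ∥ FB]
   → B = (-41/2, 26/3)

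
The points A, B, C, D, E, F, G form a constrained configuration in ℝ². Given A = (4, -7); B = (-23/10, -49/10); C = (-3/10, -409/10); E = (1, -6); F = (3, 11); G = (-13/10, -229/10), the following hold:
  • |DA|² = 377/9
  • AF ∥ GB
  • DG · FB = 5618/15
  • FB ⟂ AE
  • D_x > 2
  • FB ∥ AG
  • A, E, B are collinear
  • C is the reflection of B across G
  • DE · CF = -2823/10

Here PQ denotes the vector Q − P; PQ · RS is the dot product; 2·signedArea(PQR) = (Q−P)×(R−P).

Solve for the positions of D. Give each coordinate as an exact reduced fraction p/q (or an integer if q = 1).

D = (8/3, -2/3)

1. D_x = 8/3  [DG · FB = 5618/15 ∩ DE · CF = -2823/10]
2. D_y = -2/3  [DG · FB = 5618/15 ∩ DE · CF = -2823/10]
   → D = (8/3, -2/3)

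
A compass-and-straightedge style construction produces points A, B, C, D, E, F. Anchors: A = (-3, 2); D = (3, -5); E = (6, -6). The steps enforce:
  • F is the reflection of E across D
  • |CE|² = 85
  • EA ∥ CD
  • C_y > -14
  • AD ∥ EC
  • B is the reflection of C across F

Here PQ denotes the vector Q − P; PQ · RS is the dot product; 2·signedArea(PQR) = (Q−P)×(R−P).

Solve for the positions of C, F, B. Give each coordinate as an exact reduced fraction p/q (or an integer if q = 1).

1. C_x = 12  [EA ∥ CD ∩ AD ∥ EC]
2. C_y = -13  [EA ∥ CD ∩ AD ∥ EC]
   → C = (12, -13)
3. F_x = 0  [F is the reflection of E across D]
4. F_y = -4  [F is the reflection of E across D]
   → F = (0, -4)
5. B_x = -12  [B is the reflection of C across F]
6. B_y = 5  [B is the reflection of C across F]
   → B = (-12, 5)

B = (-12, 5)
C = (12, -13)
F = (0, -4)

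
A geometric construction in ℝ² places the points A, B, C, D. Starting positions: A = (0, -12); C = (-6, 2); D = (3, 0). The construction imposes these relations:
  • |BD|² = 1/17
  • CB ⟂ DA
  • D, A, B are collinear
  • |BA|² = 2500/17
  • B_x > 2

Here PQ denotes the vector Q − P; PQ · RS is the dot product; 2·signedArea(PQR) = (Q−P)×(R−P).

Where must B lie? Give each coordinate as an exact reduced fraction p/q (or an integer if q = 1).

B = (50/17, -4/17)

1. B_x = 50/17  [D, A, B are collinear ∩ CB ⟂ DA]
2. B_y = -4/17  [D, A, B are collinear ∩ CB ⟂ DA]
   → B = (50/17, -4/17)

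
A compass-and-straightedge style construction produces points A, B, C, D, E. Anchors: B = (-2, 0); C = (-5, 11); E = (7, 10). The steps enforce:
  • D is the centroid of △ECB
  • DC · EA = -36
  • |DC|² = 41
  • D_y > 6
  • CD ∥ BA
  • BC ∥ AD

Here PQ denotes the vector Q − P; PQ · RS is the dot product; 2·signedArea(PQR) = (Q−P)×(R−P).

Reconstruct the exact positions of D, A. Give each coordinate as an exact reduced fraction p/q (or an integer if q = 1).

1. D_x = 0  [D is the centroid of △ECB]
2. D_y = 7  [D is the centroid of △ECB]
   → D = (0, 7)
3. A_x = 3  [BC ∥ AD ∩ CD ∥ BA]
4. A_y = -4  [BC ∥ AD ∩ CD ∥ BA]
   → A = (3, -4)

A = (3, -4)
D = (0, 7)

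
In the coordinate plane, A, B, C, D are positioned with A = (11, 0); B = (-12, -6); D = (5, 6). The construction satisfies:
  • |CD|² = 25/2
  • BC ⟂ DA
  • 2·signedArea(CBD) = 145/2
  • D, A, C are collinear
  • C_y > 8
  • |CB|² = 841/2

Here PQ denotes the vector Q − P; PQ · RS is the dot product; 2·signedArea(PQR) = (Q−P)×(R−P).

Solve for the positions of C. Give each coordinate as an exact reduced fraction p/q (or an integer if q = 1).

1. C_x = 5/2  [D, A, C are collinear ∩ BC ⟂ DA]
2. C_y = 17/2  [D, A, C are collinear ∩ BC ⟂ DA]
   → C = (5/2, 17/2)

C = (5/2, 17/2)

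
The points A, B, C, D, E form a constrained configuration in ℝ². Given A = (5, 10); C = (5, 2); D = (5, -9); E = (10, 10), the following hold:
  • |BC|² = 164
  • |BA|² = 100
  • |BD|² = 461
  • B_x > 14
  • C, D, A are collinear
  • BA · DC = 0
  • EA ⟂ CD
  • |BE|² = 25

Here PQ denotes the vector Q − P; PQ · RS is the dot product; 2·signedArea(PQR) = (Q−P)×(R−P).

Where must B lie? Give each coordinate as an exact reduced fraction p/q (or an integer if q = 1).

1. B_y = 10  [BA · DC = 0]
2. B_x = 15  [|BE|² = 25]
   → B = (15, 10)

B = (15, 10)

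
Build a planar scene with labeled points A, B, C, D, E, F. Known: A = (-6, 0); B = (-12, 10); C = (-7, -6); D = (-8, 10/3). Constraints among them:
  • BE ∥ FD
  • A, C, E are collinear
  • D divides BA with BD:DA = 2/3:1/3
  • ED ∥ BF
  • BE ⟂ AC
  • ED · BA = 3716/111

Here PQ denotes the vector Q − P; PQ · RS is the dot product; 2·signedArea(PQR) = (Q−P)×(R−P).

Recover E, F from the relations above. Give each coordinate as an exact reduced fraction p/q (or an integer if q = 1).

1. E_x = -168/37  [A, C, E are collinear ∩ BE ⟂ AC]
2. E_y = 324/37  [A, C, E are collinear ∩ BE ⟂ AC]
   → E = (-168/37, 324/37)
3. F_x = -572/37  [BE ∥ FD ∩ ED ∥ BF]
4. F_y = 508/111  [BE ∥ FD ∩ ED ∥ BF]
   → F = (-572/37, 508/111)

E = (-168/37, 324/37)
F = (-572/37, 508/111)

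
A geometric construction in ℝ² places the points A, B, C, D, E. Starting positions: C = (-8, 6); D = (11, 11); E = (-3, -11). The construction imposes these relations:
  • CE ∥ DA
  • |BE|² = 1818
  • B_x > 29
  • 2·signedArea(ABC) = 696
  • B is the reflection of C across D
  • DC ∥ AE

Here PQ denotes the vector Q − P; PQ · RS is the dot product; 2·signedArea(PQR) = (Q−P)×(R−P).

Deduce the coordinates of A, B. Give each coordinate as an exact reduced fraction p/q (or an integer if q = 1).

A = (16, -6)
B = (30, 16)

1. A_x = 16  [DC ∥ AE ∩ CE ∥ DA]
2. A_y = -6  [DC ∥ AE ∩ CE ∥ DA]
   → A = (16, -6)
3. B_x = 30  [B is the reflection of C across D]
4. B_y = 16  [B is the reflection of C across D]
   → B = (30, 16)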